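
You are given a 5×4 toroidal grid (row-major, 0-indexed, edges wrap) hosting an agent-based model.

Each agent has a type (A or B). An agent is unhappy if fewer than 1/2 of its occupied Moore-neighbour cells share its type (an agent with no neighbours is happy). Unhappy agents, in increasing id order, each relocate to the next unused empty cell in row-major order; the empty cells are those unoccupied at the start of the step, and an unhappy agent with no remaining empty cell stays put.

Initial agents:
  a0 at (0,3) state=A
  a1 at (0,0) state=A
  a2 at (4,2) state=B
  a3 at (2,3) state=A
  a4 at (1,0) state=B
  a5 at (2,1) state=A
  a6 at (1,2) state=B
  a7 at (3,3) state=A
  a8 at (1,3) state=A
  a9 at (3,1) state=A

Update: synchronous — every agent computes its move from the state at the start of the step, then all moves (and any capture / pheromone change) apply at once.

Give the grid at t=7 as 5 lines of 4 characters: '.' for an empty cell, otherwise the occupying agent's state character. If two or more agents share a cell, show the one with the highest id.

.BAA
.BBA
A..A
.A.A
....

t=1: a0@(0,1):A a1@(0,0):A a2@(0,2):B a3@(2,3):A a4@(1,1):B a5@(2,0):A a6@(2,2):B a7@(3,3):A a8@(1,3):A a9@(3,1):A
t=2: a0@(0,3):A a1@(0,0):A a2@(1,0):B a3@(2,3):A a4@(1,2):B a5@(2,0):A a6@(2,1):B a7@(3,3):A a8@(1,3):A a9@(3,1):A
t=3: a0@(0,3):A a1@(0,0):A a2@(0,1):B a3@(2,3):A a4@(0,2):B a5@(2,0):A a6@(2,1):B a7@(3,3):A a8@(1,3):A a9@(3,1):A
t=4: a0@(0,3):A a1@(0,0):A a2@(0,1):B a3@(2,3):A a4@(1,0):B a5@(2,0):A a6@(1,1):B a7@(3,3):A a8@(1,3):A a9@(3,1):A
t=5: a0@(0,3):A a1@(0,2):A a2@(0,1):B a3@(2,3):A a4@(1,2):B a5@(2,0):A a6@(1,1):B a7@(3,3):A a8@(1,3):A a9@(3,1):A
t=6: a0@(0,3):A a1@(0,0):A a2@(0,1):B a3@(2,3):A a4@(1,0):B a5@(2,0):A a6@(1,1):B a7@(3,3):A a8@(1,3):A a9@(3,1):A
t=7: a0@(0,3):A a1@(0,2):A a2@(0,1):B a3@(2,3):A a4@(1,2):B a5@(2,0):A a6@(1,1):B a7@(3,3):A a8@(1,3):A a9@(3,1):A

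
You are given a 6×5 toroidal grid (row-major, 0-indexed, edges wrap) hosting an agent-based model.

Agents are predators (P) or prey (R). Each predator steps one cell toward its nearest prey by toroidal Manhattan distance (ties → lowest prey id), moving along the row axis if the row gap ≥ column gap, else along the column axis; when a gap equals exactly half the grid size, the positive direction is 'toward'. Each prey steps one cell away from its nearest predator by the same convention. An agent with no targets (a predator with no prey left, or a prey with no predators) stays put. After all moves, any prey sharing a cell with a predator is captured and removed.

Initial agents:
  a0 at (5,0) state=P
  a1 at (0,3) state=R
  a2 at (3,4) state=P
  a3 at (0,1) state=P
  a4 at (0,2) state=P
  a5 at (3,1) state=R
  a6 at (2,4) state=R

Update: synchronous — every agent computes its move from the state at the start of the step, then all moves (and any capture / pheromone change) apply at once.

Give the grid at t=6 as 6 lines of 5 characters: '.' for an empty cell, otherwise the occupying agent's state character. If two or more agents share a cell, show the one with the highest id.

.....
.R...
.....
.....
...PP
....P

t=1: a0@(5,4):P a1@(0,4):R a2@(2,4):P a3@(0,2):P a4@(0,3):P a5@(3,2):R a6@(1,4):R
t=2: a0@(0,4):P a2@(1,4):P a3@(0,3):P a4@(0,4):P a5@(3,1):R
t=3: a0@(1,4):P a2@(2,4):P a3@(1,3):P a4@(1,4):P a5@(4,1):R
t=4: a0@(2,4):P a2@(3,4):P a3@(2,3):P a4@(2,4):P a5@(5,1):R
t=5: a0@(3,4):P a2@(4,4):P a3@(3,3):P a4@(3,4):P a5@(0,1):R
t=6: a0@(4,4):P a2@(5,4):P a3@(4,3):P a4@(4,4):P a5@(1,1):R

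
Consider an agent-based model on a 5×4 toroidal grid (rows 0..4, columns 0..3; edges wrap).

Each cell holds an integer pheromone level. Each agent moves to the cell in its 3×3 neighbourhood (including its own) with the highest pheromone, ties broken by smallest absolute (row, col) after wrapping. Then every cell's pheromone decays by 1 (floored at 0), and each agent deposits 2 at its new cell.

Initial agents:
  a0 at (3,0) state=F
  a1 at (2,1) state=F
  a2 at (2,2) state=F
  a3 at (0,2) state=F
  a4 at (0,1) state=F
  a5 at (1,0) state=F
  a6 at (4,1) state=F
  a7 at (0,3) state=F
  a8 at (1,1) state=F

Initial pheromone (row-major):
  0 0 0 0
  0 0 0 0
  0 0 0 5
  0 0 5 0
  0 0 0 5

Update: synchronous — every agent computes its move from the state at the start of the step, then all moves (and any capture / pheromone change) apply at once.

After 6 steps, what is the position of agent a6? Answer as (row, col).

(2, 3)

t=1: a0@(2,3) a1@(3,2) a2@(2,3) a3@(4,3) a4@(0,0) a5@(2,3) a6@(3,2) a7@(4,3) a8@(0,0) | pheromone: 4 0 0 0 / 0 0 0 0 / 0 0 0 10 / 0 0 8 0 / 0 0 0 8
t=2: a0@(2,3) a1@(2,3) a2@(2,3) a3@(3,2) a4@(4,3) a5@(2,3) a6@(2,3) a7@(3,2) a8@(4,3) | pheromone: 3 0 0 0 / 0 0 0 0 / 0 0 0 19 / 0 0 11 0 / 0 0 0 11
t=3: a0@(2,3) a1@(2,3) a2@(2,3) a3@(2,3) a4@(3,2) a5@(2,3) a6@(2,3) a7@(2,3) a8@(3,2) | pheromone: 2 0 0 0 / 0 0 0 0 / 0 0 0 32 / 0 0 14 0 / 0 0 0 10
t=4: a0@(2,3) a1@(2,3) a2@(2,3) a3@(2,3) a4@(2,3) a5@(2,3) a6@(2,3) a7@(2,3) a8@(2,3) | pheromone: 1 0 0 0 / 0 0 0 0 / 0 0 0 49 / 0 0 13 0 / 0 0 0 9
t=5: a0@(2,3) a1@(2,3) a2@(2,3) a3@(2,3) a4@(2,3) a5@(2,3) a6@(2,3) a7@(2,3) a8@(2,3) | pheromone: 0 0 0 0 / 0 0 0 0 / 0 0 0 66 / 0 0 12 0 / 0 0 0 8
t=6: a0@(2,3) a1@(2,3) a2@(2,3) a3@(2,3) a4@(2,3) a5@(2,3) a6@(2,3) a7@(2,3) a8@(2,3) | pheromone: 0 0 0 0 / 0 0 0 0 / 0 0 0 83 / 0 0 11 0 / 0 0 0 7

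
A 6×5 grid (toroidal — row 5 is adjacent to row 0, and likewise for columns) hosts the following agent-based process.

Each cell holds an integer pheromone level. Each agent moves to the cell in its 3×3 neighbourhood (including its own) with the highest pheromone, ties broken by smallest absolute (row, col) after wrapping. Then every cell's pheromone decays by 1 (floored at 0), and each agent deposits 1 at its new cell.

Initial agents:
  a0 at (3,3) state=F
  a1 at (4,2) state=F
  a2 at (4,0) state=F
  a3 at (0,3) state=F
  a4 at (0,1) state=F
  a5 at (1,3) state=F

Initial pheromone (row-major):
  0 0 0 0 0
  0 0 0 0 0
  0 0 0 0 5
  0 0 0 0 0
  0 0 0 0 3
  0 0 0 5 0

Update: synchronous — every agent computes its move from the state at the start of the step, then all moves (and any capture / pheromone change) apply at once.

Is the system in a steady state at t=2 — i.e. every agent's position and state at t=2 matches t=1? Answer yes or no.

t=1: a0@(2,4) a1@(5,3) a2@(4,4) a3@(5,3) a4@(0,0) a5@(2,4) | pheromone: 1 0 0 0 0 / 0 0 0 0 0 / 0 0 0 0 6 / 0 0 0 0 0 / 0 0 0 0 3 / 0 0 0 6 0
t=2: a0@(2,4) a1@(5,3) a2@(5,3) a3@(5,3) a4@(0,0) a5@(2,4) | pheromone: 1 0 0 0 0 / 0 0 0 0 0 / 0 0 0 0 7 / 0 0 0 0 0 / 0 0 0 0 2 / 0 0 0 8 0

no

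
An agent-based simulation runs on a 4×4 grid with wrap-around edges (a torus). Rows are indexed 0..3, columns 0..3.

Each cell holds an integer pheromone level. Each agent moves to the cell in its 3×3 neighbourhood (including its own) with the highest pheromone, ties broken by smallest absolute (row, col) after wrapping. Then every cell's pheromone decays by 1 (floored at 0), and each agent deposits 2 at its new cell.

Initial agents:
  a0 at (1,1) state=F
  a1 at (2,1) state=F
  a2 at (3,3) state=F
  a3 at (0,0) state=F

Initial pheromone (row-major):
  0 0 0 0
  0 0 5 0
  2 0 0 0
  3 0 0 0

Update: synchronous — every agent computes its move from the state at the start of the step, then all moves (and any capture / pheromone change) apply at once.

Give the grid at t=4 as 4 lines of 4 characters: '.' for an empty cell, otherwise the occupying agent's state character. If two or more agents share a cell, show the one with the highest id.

t=1: a0@(1,2) a1@(1,2) a2@(3,0) a3@(3,0) | pheromone: 0 0 0 0 / 0 0 8 0 / 1 0 0 0 / 6 0 0 0
t=2: a0@(1,2) a1@(1,2) a2@(3,0) a3@(3,0) | pheromone: 0 0 0 0 / 0 0 11 0 / 0 0 0 0 / 9 0 0 0
t=3: a0@(1,2) a1@(1,2) a2@(3,0) a3@(3,0) | pheromone: 0 0 0 0 / 0 0 14 0 / 0 0 0 0 / 12 0 0 0
t=4: a0@(1,2) a1@(1,2) a2@(3,0) a3@(3,0) | pheromone: 0 0 0 0 / 0 0 17 0 / 0 0 0 0 / 15 0 0 0

....
..F.
....
F...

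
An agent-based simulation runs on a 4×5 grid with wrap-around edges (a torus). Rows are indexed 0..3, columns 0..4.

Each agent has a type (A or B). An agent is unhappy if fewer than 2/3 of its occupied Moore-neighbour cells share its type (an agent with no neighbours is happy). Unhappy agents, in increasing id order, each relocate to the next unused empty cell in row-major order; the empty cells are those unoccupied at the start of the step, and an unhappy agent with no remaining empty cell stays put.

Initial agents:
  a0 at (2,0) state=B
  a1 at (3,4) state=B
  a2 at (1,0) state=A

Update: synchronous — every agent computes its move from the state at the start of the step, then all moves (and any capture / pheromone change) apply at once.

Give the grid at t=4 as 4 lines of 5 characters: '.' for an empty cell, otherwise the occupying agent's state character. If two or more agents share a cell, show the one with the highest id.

t=1: a0@(0,0):B a1@(3,4):B a2@(0,1):A
t=2: a0@(0,2):B a1@(3,4):B a2@(0,3):A
t=3: a0@(0,0):B a1@(0,1):B a2@(0,4):A
t=4: a0@(0,2):B a1@(0,1):B a2@(0,3):A

.BBA.
.....
.....
.....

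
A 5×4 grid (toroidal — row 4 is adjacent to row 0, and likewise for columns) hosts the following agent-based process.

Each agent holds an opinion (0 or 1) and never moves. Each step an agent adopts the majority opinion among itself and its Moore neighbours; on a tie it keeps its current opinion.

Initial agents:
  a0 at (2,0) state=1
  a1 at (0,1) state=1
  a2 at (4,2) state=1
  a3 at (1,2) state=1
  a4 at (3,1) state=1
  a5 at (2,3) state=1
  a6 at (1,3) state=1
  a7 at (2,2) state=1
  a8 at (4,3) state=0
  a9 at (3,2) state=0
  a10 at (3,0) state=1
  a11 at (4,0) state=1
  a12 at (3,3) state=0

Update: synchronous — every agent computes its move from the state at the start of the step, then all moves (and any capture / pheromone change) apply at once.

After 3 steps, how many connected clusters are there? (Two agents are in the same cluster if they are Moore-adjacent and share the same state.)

1

t=1: a0@(2,0):1 a1@(0,1):1 a2@(4,2):1 a3@(1,2):1 a4@(3,1):1 a5@(2,3):1 a6@(1,3):1 a7@(2,2):1 a8@(4,3):0 a9@(3,2):1 a10@(3,0):1 a11@(4,0):1 a12@(3,3):1
t=2: a0@(2,0):1 a1@(0,1):1 a2@(4,2):1 a3@(1,2):1 a4@(3,1):1 a5@(2,3):1 a6@(1,3):1 a7@(2,2):1 a8@(4,3):1 a9@(3,2):1 a10@(3,0):1 a11@(4,0):1 a12@(3,3):1
t=3: (unchanged — steady state)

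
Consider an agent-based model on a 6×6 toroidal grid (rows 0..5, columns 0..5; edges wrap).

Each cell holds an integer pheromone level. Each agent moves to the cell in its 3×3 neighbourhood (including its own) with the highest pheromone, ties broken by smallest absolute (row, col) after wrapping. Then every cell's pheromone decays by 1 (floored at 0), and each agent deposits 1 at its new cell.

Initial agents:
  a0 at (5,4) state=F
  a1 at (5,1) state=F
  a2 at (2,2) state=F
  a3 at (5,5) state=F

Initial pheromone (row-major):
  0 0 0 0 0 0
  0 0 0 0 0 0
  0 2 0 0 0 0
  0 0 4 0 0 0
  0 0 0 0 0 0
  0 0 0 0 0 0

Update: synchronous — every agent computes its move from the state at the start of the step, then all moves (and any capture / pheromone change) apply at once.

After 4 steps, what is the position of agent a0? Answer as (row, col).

t=1: a0@(0,3) a1@(0,0) a2@(3,2) a3@(0,0) | pheromone: 2 0 0 1 0 0 / 0 0 0 0 0 0 / 0 1 0 0 0 0 / 0 0 4 0 0 0 / 0 0 0 0 0 0 / 0 0 0 0 0 0
t=2: a0@(0,3) a1@(0,0) a2@(3,2) a3@(0,0) | pheromone: 3 0 0 1 0 0 / 0 0 0 0 0 0 / 0 0 0 0 0 0 / 0 0 4 0 0 0 / 0 0 0 0 0 0 / 0 0 0 0 0 0
t=3: a0@(0,3) a1@(0,0) a2@(3,2) a3@(0,0) | pheromone: 4 0 0 1 0 0 / 0 0 0 0 0 0 / 0 0 0 0 0 0 / 0 0 4 0 0 0 / 0 0 0 0 0 0 / 0 0 0 0 0 0
t=4: a0@(0,3) a1@(0,0) a2@(3,2) a3@(0,0) | pheromone: 5 0 0 1 0 0 / 0 0 0 0 0 0 / 0 0 0 0 0 0 / 0 0 4 0 0 0 / 0 0 0 0 0 0 / 0 0 0 0 0 0

(0, 3)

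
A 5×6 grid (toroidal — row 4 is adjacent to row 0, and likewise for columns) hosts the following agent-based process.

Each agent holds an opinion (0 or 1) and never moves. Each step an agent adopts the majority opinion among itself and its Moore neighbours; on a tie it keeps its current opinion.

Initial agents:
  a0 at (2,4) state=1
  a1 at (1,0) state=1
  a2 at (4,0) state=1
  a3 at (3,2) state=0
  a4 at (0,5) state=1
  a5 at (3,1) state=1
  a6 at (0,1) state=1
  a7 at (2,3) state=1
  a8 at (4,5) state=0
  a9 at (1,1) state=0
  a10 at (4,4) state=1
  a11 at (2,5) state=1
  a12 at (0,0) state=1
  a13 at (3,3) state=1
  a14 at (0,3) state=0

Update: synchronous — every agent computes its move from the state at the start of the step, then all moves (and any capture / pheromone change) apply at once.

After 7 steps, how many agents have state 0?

t=1: a0@(2,4):1 a1@(1,0):1 a2@(4,0):1 a3@(3,2):1 a4@(0,5):1 a5@(3,1):1 a6@(0,1):1 a7@(2,3):1 a8@(4,5):1 a9@(1,1):1 a10@(4,4):1 a11@(2,5):1 a12@(0,0):1 a13@(3,3):1 a14@(0,3):0
t=2: (unchanged — steady state)

1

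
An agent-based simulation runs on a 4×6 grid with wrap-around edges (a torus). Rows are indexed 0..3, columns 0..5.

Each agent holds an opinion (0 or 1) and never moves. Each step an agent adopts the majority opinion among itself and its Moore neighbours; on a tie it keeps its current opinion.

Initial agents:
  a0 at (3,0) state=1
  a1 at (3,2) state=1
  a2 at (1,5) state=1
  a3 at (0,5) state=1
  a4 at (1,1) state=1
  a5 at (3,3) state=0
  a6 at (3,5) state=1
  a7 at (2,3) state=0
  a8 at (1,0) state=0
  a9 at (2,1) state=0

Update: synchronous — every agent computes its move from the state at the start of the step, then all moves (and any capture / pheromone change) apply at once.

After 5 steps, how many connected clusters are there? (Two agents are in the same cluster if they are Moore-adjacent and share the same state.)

2

t=1: a0@(3,0):1 a1@(3,2):0 a2@(1,5):1 a3@(0,5):1 a4@(1,1):0 a5@(3,3):0 a6@(3,5):1 a7@(2,3):0 a8@(1,0):1 a9@(2,1):1
t=2: a0@(3,0):1 a1@(3,2):0 a2@(1,5):1 a3@(0,5):1 a4@(1,1):1 a5@(3,3):0 a6@(3,5):1 a7@(2,3):0 a8@(1,0):1 a9@(2,1):1
t=3: (unchanged — steady state)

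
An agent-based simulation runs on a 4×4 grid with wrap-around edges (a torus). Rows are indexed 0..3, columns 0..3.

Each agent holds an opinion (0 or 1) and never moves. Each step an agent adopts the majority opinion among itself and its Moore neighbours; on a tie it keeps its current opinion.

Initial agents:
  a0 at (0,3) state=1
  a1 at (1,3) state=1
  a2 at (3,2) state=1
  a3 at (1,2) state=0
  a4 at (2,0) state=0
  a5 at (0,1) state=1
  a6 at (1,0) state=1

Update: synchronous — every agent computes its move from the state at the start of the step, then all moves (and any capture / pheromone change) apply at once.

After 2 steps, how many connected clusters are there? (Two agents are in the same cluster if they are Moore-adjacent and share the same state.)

t=1: a0@(0,3):1 a1@(1,3):1 a2@(3,2):1 a3@(1,2):1 a4@(2,0):1 a5@(0,1):1 a6@(1,0):1
t=2: (unchanged — steady state)

1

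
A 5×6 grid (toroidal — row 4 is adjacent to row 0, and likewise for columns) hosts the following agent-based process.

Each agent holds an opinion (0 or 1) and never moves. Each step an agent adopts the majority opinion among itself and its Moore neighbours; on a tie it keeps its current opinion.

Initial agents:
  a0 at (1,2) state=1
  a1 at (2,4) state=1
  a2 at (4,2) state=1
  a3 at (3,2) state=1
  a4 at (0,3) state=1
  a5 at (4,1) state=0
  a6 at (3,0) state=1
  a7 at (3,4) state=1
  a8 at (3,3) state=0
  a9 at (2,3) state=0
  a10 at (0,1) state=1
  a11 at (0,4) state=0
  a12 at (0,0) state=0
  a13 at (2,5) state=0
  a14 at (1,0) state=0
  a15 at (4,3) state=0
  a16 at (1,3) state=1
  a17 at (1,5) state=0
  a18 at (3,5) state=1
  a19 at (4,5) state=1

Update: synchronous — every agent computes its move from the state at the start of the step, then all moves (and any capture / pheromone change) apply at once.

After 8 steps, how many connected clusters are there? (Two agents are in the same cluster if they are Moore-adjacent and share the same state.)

t=1: a0@(1,2):1 a1@(2,4):1 a2@(4,2):1 a3@(3,2):0 a4@(0,3):1 a5@(4,1):1 a6@(3,0):1 a7@(3,4):1 a8@(3,3):1 a9@(2,3):1 a10@(0,1):1 a11@(0,4):0 a12@(0,0):0 a13@(2,5):1 a14@(1,0):0 a15@(4,3):1 a16@(1,3):1 a17@(1,5):0 a18@(3,5):1 a19@(4,5):1
t=2: a0@(1,2):1 a1@(2,4):1 a2@(4,2):1 a3@(3,2):1 a4@(0,3):1 a5@(4,1):1 a6@(3,0):1 a7@(3,4):1 a8@(3,3):1 a9@(2,3):1 a10@(0,1):1 a11@(0,4):1 a12@(0,0):0 a13@(2,5):1 a14@(1,0):0 a15@(4,3):1 a16@(1,3):1 a17@(1,5):0 a18@(3,5):1 a19@(4,5):1
t=3: (unchanged — steady state)

2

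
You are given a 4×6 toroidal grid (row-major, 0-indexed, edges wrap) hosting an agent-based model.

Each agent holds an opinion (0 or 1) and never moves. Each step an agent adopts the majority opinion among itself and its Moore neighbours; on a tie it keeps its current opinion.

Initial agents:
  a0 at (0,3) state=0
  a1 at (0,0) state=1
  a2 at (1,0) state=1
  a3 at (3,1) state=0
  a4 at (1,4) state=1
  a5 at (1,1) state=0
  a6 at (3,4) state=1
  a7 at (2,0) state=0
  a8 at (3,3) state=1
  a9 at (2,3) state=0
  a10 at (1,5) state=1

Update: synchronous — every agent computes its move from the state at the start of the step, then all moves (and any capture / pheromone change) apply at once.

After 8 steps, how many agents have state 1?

t=1: a0@(0,3):1 a1@(0,0):1 a2@(1,0):1 a3@(3,1):0 a4@(1,4):1 a5@(1,1):0 a6@(3,4):1 a7@(2,0):0 a8@(3,3):1 a9@(2,3):1 a10@(1,5):1
t=2: (unchanged — steady state)

8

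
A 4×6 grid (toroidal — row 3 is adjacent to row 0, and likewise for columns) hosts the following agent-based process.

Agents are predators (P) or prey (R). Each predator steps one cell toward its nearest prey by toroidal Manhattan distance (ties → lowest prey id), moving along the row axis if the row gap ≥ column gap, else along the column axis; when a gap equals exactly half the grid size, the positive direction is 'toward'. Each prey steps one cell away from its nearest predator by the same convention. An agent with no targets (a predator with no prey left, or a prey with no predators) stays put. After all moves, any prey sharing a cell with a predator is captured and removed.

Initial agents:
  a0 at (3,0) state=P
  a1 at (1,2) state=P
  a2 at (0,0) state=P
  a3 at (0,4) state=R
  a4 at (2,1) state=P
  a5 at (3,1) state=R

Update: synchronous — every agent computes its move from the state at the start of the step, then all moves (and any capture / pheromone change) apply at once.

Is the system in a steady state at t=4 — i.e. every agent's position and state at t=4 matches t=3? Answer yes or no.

yes

t=1: a0@(3,1):P a1@(1,3):P a2@(0,5):P a3@(0,3):R a4@(3,1):P a5@(3,2):R
t=2: a0@(3,2):P a1@(0,3):P a2@(0,4):P a3@(3,3):R a4@(3,2):P a5@(3,3):R
t=3: a0@(3,3):P a1@(3,3):P a2@(3,4):P a4@(3,3):P
t=4: (unchanged — steady state)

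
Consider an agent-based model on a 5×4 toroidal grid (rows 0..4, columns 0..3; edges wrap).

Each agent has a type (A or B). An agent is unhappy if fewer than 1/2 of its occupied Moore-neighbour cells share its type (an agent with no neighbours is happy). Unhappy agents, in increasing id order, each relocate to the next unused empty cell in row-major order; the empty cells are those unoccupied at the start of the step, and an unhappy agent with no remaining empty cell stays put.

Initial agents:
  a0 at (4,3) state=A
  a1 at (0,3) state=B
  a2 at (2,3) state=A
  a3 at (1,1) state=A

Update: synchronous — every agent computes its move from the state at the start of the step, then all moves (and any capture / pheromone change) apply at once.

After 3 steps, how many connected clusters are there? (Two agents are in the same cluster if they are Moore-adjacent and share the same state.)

t=1: a0@(0,0):A a1@(0,1):B a2@(2,3):A a3@(1,1):A
t=2: a0@(0,0):A a1@(0,2):B a2@(2,3):A a3@(1,1):A
t=3: a0@(0,0):A a1@(0,1):B a2@(2,3):A a3@(1,1):A

3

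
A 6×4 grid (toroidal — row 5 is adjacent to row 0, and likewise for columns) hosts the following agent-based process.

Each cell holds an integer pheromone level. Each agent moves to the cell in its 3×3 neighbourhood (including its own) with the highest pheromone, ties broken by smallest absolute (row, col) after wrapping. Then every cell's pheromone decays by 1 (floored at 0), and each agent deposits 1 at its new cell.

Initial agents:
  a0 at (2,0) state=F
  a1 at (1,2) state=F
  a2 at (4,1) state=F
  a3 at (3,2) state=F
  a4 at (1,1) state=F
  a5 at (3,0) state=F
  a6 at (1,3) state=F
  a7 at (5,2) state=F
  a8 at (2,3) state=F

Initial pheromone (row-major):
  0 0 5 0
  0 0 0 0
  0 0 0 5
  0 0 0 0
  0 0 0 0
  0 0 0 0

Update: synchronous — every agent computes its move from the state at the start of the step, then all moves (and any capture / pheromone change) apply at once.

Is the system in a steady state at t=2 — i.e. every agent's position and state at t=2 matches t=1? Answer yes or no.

t=1: a0@(2,3) a1@(0,2) a2@(3,0) a3@(2,3) a4@(0,2) a5@(2,3) a6@(0,2) a7@(0,2) a8@(2,3) | pheromone: 0 0 8 0 / 0 0 0 0 / 0 0 0 8 / 1 0 0 0 / 0 0 0 0 / 0 0 0 0
t=2: a0@(2,3) a1@(0,2) a2@(2,3) a3@(2,3) a4@(0,2) a5@(2,3) a6@(0,2) a7@(0,2) a8@(2,3) | pheromone: 0 0 11 0 / 0 0 0 0 / 0 0 0 12 / 0 0 0 0 / 0 0 0 0 / 0 0 0 0

no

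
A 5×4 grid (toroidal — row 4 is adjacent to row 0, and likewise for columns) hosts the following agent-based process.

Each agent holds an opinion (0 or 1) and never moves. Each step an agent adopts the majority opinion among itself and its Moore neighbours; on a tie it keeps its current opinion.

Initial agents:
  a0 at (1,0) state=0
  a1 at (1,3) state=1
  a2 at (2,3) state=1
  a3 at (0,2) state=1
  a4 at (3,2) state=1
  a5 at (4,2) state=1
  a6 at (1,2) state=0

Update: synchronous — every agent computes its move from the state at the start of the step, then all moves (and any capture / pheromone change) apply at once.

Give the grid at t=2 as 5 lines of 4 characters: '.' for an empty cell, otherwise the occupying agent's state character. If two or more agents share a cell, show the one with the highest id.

..1.
1.11
...1
..1.
..1.

t=1: a0@(1,0):1 a1@(1,3):1 a2@(2,3):1 a3@(0,2):1 a4@(3,2):1 a5@(4,2):1 a6@(1,2):1
t=2: (unchanged — steady state)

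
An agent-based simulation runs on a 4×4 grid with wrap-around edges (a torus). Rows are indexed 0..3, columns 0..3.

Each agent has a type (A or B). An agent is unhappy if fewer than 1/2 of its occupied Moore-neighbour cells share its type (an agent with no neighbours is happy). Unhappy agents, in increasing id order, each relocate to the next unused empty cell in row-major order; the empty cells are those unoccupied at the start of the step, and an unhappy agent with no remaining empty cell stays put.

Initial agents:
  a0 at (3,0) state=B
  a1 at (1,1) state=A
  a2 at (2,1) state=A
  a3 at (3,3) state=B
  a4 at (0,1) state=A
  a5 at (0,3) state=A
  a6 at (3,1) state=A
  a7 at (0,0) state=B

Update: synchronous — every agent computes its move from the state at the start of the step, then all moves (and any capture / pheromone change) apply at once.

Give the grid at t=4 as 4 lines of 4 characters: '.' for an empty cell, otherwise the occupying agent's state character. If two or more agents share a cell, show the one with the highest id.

BA.B
AA..
.A..
.A.B

t=1: a0@(0,2):B a1@(1,1):A a2@(2,1):A a3@(3,3):B a4@(0,1):A a5@(1,0):A a6@(3,1):A a7@(1,2):B
t=2: a0@(0,0):B a1@(1,1):A a2@(2,1):A a3@(3,3):B a4@(0,1):A a5@(1,0):A a6@(3,1):A a7@(0,3):B
t=3: a0@(0,2):B a1@(1,1):A a2@(2,1):A a3@(3,3):B a4@(0,1):A a5@(1,0):A a6@(3,1):A a7@(0,3):B
t=4: a0@(0,0):B a1@(1,1):A a2@(2,1):A a3@(3,3):B a4@(0,1):A a5@(1,0):A a6@(3,1):A a7@(0,3):B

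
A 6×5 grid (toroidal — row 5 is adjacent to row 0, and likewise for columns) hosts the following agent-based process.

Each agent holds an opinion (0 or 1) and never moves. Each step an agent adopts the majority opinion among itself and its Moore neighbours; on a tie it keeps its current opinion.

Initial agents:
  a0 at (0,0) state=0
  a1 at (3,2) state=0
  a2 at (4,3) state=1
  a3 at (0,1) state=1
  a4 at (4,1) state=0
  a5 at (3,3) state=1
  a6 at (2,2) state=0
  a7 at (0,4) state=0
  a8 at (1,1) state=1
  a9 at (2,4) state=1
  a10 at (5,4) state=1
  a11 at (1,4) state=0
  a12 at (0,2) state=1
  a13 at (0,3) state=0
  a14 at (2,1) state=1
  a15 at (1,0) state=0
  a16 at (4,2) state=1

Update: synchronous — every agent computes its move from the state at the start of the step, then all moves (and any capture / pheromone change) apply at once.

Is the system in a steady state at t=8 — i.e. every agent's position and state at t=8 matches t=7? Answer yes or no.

t=1: a0@(0,0):0 a1@(3,2):1 a2@(4,3):1 a3@(0,1):1 a4@(4,1):0 a5@(3,3):1 a6@(2,2):1 a7@(0,4):0 a8@(1,1):1 a9@(2,4):1 a10@(5,4):0 a11@(1,4):0 a12@(0,2):1 a13@(0,3):0 a14@(2,1):0 a15@(1,0):0 a16@(4,2):1
t=2: a0@(0,0):0 a1@(3,2):1 a2@(4,3):1 a3@(0,1):1 a4@(4,1):1 a5@(3,3):1 a6@(2,2):1 a7@(0,4):0 a8@(1,1):1 a9@(2,4):1 a10@(5,4):0 a11@(1,4):0 a12@(0,2):1 a13@(0,3):0 a14@(2,1):1 a15@(1,0):0 a16@(4,2):1
t=3: (unchanged — steady state)

yes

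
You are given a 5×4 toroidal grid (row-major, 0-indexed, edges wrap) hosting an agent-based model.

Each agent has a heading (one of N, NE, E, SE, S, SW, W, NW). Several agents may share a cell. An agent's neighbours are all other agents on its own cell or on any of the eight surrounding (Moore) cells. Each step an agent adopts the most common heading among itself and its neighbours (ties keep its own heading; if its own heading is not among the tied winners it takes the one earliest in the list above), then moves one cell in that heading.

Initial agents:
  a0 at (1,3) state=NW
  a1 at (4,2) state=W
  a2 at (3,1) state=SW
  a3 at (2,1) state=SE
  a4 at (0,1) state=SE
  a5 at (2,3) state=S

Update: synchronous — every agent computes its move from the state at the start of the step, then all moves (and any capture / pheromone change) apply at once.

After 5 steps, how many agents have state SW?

1

t=1: a0@(0,2):NW a1@(4,1):W a2@(4,0):SW a3@(3,2):SE a4@(1,2):SE a5@(3,3):S
t=2: a0@(4,1):NW a1@(4,0):W a2@(0,3):SW a3@(4,3):SE a4@(2,3):SE a5@(4,3):S
t=3: a0@(3,0):NW a1@(4,3):W a2@(1,2):SW a3@(0,0):SE a4@(3,0):SE a5@(0,3):S
t=4: a0@(2,3):NW a1@(0,0):SE a2@(2,1):SW a3@(1,1):SE a4@(4,1):SE a5@(1,3):S
t=5: a0@(1,2):NW a1@(1,1):SE a2@(3,0):SW a3@(2,2):SE a4@(0,2):SE a5@(2,3):S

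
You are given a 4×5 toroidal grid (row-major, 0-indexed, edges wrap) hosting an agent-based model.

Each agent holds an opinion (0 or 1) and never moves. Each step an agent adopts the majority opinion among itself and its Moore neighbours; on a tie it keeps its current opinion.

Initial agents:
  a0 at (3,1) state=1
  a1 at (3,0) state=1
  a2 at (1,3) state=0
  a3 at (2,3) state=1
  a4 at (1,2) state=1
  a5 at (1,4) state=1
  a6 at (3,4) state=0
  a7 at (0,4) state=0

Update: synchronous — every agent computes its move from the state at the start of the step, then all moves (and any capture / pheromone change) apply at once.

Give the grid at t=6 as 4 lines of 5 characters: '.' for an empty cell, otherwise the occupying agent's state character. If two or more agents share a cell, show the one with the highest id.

t=1: a0@(3,1):1 a1@(3,0):1 a2@(1,3):1 a3@(2,3):1 a4@(1,2):1 a5@(1,4):1 a6@(3,4):0 a7@(0,4):0
t=2: a0@(3,1):1 a1@(3,0):1 a2@(1,3):1 a3@(2,3):1 a4@(1,2):1 a5@(1,4):1 a6@(3,4):0 a7@(0,4):1
t=3: a0@(3,1):1 a1@(3,0):1 a2@(1,3):1 a3@(2,3):1 a4@(1,2):1 a5@(1,4):1 a6@(3,4):1 a7@(0,4):1
t=4: (unchanged — steady state)

....1
..111
...1.
11..1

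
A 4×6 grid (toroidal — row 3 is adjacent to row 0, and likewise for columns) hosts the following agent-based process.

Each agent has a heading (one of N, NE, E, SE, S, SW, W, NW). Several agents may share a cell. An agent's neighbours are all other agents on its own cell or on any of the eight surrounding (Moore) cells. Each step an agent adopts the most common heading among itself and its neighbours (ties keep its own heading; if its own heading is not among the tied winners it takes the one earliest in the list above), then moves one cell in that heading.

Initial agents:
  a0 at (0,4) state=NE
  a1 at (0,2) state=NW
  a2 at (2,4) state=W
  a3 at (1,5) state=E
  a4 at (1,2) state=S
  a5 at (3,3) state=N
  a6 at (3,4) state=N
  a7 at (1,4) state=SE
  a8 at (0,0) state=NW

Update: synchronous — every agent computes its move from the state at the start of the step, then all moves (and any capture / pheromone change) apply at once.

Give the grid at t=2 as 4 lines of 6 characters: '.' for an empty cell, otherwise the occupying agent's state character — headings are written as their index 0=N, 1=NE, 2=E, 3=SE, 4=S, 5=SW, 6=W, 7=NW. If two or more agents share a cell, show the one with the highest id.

....0.
.2.000
7...00
..4...

t=1: a0@(3,4):N a1@(3,1):NW a2@(1,4):N a3@(1,0):E a4@(2,2):S a5@(2,3):N a6@(2,4):N a7@(2,5):SE a8@(3,5):NW
t=2: a0@(2,4):N a1@(2,0):NW a2@(0,4):N a3@(1,1):E a4@(3,2):S a5@(1,3):N a6@(1,4):N a7@(1,5):N a8@(2,5):N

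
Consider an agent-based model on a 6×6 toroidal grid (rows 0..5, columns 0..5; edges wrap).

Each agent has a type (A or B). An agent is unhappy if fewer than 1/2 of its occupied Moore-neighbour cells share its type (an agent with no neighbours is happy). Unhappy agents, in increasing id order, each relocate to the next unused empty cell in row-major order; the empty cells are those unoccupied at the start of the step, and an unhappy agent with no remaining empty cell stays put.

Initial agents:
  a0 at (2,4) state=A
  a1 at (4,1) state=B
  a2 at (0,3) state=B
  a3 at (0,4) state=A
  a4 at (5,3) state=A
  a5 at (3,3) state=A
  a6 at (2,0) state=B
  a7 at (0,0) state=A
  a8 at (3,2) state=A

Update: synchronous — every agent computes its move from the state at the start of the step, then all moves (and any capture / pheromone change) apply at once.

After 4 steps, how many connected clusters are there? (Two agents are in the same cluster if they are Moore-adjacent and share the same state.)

t=1: a0@(2,4):A a1@(0,1):B a2@(0,2):B a3@(0,4):A a4@(5,3):A a5@(3,3):A a6@(2,0):B a7@(0,0):A a8@(3,2):A
t=2: a0@(2,4):A a1@(0,1):B a2@(0,2):B a3@(0,4):A a4@(5,3):A a5@(3,3):A a6@(2,0):B a7@(0,3):A a8@(3,2):A
t=3: a0@(2,4):A a1@(0,1):B a2@(0,0):B a3@(0,4):A a4@(5,3):A a5@(3,3):A a6@(2,0):B a7@(0,3):A a8@(3,2):A
t=4: (unchanged — steady state)

4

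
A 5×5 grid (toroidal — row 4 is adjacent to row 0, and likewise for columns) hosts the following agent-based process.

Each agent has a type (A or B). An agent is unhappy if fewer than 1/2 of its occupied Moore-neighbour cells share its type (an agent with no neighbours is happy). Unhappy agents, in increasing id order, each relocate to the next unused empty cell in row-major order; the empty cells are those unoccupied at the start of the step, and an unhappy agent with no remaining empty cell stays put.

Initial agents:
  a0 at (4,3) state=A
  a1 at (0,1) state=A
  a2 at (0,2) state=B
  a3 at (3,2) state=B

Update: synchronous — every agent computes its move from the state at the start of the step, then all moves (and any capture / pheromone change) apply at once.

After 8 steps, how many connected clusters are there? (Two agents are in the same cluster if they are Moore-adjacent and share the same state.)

t=1: a0@(0,0):A a1@(0,3):A a2@(0,4):B a3@(1,0):B
t=2: a0@(0,1):A a1@(0,2):A a2@(1,1):B a3@(1,0):B
t=3: a0@(0,0):A a1@(0,2):A a2@(0,3):B a3@(1,0):B
t=4: a0@(0,1):A a1@(0,4):A a2@(1,1):B a3@(1,2):B
t=5: a0@(0,0):A a1@(0,4):A a2@(1,1):B a3@(1,2):B
t=6: (unchanged — steady state)

2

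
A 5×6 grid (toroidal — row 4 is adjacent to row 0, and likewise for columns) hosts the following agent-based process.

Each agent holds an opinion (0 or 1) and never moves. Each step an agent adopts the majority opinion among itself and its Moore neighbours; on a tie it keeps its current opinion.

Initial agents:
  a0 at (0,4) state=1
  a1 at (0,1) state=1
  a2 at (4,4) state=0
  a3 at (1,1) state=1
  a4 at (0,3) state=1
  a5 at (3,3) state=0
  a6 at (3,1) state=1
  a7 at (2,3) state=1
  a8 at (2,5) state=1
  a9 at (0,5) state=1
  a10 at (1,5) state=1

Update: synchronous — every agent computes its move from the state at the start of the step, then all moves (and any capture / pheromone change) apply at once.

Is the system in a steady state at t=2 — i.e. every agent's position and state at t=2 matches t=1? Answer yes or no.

no

t=1: a0@(0,4):1 a1@(0,1):1 a2@(4,4):1 a3@(1,1):1 a4@(0,3):1 a5@(3,3):0 a6@(3,1):1 a7@(2,3):1 a8@(2,5):1 a9@(0,5):1 a10@(1,5):1
t=2: a0@(0,4):1 a1@(0,1):1 a2@(4,4):1 a3@(1,1):1 a4@(0,3):1 a5@(3,3):1 a6@(3,1):1 a7@(2,3):1 a8@(2,5):1 a9@(0,5):1 a10@(1,5):1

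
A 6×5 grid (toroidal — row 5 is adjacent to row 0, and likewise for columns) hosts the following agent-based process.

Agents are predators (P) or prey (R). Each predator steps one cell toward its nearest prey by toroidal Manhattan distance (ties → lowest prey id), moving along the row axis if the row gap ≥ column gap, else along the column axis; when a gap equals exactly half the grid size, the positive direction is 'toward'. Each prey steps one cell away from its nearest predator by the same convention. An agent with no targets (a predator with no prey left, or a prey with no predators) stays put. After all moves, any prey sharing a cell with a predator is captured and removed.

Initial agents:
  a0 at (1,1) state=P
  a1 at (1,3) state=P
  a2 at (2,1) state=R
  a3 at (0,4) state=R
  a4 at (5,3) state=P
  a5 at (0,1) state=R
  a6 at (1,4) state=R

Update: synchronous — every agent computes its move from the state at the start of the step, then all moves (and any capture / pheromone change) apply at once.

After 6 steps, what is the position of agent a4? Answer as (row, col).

t=1: a0@(2,1):P a1@(1,4):P a2@(3,1):R a3@(5,4):R a4@(0,3):P a5@(5,1):R a6@(1,0):R
t=2: a0@(3,1):P a1@(1,0):P a2@(4,1):R a3@(4,4):R a4@(5,3):P a5@(4,1):R a6@(1,1):R
t=3: a0@(4,1):P a1@(1,1):P a2@(5,1):R a3@(3,4):R a4@(4,3):P a5@(5,1):R a6@(1,2):R
t=4: a0@(5,1):P a1@(1,2):P a2@(0,1):R a3@(2,4):R a4@(3,3):P a5@(0,1):R a6@(1,3):R
t=5: a0@(0,1):P a1@(1,3):P a2@(1,1):R a3@(1,4):R a4@(2,3):P a5@(1,1):R a6@(1,4):R
t=6: a0@(1,1):P a1@(1,4):P a2@(2,1):R a3@(1,0):R a4@(1,3):P a5@(2,1):R a6@(1,0):R

(1, 3)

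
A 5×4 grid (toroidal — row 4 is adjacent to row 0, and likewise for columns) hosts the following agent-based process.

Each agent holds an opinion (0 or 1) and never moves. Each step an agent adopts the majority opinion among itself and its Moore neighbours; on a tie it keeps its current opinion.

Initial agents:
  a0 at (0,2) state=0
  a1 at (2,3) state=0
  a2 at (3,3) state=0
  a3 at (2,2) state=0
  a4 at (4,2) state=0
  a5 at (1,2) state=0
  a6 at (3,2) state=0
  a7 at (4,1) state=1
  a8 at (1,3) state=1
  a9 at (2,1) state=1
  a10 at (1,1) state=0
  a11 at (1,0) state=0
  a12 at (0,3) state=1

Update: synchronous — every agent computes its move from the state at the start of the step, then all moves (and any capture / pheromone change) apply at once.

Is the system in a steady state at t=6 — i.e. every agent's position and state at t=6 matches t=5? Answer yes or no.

yes

t=1: a0@(0,2):0 a1@(2,3):0 a2@(3,3):0 a3@(2,2):0 a4@(4,2):0 a5@(1,2):0 a6@(3,2):0 a7@(4,1):0 a8@(1,3):0 a9@(2,1):0 a10@(1,1):0 a11@(1,0):0 a12@(0,3):0
t=2: (unchanged — steady state)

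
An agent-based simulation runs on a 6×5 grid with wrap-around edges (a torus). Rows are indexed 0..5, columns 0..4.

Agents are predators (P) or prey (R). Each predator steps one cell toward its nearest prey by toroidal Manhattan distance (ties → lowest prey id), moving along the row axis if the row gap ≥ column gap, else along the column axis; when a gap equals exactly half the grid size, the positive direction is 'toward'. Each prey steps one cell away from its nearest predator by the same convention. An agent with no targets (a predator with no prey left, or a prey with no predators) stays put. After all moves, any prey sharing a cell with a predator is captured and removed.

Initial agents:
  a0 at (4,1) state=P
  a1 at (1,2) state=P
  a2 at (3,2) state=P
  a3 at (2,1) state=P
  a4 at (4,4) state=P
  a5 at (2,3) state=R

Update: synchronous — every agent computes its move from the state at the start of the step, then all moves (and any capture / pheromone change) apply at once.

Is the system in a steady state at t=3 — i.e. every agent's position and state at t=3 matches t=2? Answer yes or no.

t=1: a0@(3,1):P a1@(2,2):P a2@(2,2):P a3@(2,2):P a4@(3,4):P a5@(3,3):R
t=2: a0@(3,2):P a1@(3,2):P a2@(3,2):P a3@(3,2):P a4@(3,3):P
t=3: (unchanged — steady state)

yes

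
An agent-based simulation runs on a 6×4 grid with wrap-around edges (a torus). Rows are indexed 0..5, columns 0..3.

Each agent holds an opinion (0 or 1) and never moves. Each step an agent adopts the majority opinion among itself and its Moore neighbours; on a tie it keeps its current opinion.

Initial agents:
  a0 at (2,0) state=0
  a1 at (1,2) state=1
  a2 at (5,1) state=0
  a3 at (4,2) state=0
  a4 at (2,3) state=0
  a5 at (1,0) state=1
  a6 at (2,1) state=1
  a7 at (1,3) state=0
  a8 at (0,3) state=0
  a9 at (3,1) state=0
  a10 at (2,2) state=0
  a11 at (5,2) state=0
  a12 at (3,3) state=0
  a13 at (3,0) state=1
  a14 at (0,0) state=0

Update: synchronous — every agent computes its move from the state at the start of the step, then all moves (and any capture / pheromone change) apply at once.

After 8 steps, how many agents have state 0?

15

t=1: a0@(2,0):0 a1@(1,2):0 a2@(5,1):0 a3@(4,2):0 a4@(2,3):0 a5@(1,0):0 a6@(2,1):1 a7@(1,3):0 a8@(0,3):0 a9@(3,1):0 a10@(2,2):0 a11@(5,2):0 a12@(3,3):0 a13@(3,0):0 a14@(0,0):0
t=2: a0@(2,0):0 a1@(1,2):0 a2@(5,1):0 a3@(4,2):0 a4@(2,3):0 a5@(1,0):0 a6@(2,1):0 a7@(1,3):0 a8@(0,3):0 a9@(3,1):0 a10@(2,2):0 a11@(5,2):0 a12@(3,3):0 a13@(3,0):0 a14@(0,0):0
t=3: (unchanged — steady state)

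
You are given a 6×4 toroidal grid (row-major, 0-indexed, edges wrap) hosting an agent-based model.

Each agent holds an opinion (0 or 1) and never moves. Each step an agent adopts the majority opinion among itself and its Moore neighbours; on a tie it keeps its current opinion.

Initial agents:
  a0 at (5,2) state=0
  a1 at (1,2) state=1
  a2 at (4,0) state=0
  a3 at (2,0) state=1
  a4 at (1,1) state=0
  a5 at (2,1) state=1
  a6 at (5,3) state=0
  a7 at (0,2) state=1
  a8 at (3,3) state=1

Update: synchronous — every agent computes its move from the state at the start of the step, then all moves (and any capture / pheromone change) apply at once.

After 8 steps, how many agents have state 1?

t=1: a0@(5,2):0 a1@(1,2):1 a2@(4,0):0 a3@(2,0):1 a4@(1,1):1 a5@(2,1):1 a6@(5,3):0 a7@(0,2):0 a8@(3,3):1
t=2: (unchanged — steady state)

5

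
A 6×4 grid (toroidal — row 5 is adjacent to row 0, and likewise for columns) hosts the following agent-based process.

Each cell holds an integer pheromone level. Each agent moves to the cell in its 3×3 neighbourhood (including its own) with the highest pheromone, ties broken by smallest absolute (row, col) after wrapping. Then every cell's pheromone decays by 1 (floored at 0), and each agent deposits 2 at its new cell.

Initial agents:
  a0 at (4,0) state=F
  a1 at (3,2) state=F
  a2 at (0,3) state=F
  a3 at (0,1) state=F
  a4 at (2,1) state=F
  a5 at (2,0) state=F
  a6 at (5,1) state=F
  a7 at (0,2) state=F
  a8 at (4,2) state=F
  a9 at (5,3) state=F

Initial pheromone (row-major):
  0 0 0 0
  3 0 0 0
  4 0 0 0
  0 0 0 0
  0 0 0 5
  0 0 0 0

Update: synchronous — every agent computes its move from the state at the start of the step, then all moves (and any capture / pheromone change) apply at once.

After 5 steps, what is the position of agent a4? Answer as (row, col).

(2, 0)

t=1: a0@(4,3) a1@(4,3) a2@(1,0) a3@(1,0) a4@(2,0) a5@(2,0) a6@(0,0) a7@(0,1) a8@(4,3) a9@(4,3) | pheromone: 2 2 0 0 / 6 0 0 0 / 7 0 0 0 / 0 0 0 0 / 0 0 0 12 / 0 0 0 0
t=2: a0@(4,3) a1@(4,3) a2@(2,0) a3@(2,0) a4@(2,0) a5@(2,0) a6@(1,0) a7@(1,0) a8@(4,3) a9@(4,3) | pheromone: 1 1 0 0 / 9 0 0 0 / 14 0 0 0 / 0 0 0 0 / 0 0 0 19 / 0 0 0 0
t=3: a0@(4,3) a1@(4,3) a2@(2,0) a3@(2,0) a4@(2,0) a5@(2,0) a6@(2,0) a7@(2,0) a8@(4,3) a9@(4,3) | pheromone: 0 0 0 0 / 8 0 0 0 / 25 0 0 0 / 0 0 0 0 / 0 0 0 26 / 0 0 0 0
t=4: a0@(4,3) a1@(4,3) a2@(2,0) a3@(2,0) a4@(2,0) a5@(2,0) a6@(2,0) a7@(2,0) a8@(4,3) a9@(4,3) | pheromone: 0 0 0 0 / 7 0 0 0 / 36 0 0 0 / 0 0 0 0 / 0 0 0 33 / 0 0 0 0
t=5: a0@(4,3) a1@(4,3) a2@(2,0) a3@(2,0) a4@(2,0) a5@(2,0) a6@(2,0) a7@(2,0) a8@(4,3) a9@(4,3) | pheromone: 0 0 0 0 / 6 0 0 0 / 47 0 0 0 / 0 0 0 0 / 0 0 0 40 / 0 0 0 0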